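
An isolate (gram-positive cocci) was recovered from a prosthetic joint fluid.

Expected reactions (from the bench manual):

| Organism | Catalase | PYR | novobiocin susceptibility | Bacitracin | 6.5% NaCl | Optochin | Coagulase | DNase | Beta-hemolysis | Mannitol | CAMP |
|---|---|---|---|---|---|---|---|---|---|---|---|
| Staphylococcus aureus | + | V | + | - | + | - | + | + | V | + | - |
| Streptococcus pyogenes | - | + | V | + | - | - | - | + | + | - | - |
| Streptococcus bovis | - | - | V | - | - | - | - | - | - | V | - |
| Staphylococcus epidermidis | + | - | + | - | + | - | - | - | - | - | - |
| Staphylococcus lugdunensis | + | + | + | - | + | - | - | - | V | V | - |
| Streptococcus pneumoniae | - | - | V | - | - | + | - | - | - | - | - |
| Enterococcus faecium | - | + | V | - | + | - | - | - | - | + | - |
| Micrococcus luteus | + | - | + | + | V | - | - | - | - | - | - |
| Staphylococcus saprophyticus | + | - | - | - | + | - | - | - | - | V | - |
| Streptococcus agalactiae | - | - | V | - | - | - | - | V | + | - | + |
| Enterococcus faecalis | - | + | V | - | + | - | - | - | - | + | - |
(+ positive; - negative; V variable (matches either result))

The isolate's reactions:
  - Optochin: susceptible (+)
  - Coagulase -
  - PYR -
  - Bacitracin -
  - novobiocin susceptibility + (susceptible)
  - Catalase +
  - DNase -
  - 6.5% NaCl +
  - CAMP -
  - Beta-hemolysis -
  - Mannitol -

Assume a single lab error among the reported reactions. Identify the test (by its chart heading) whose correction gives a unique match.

As reported, no row in the chart matches all 11 reactions.
Reversing Beta-hemolysis → still no organism matches.
Reversing CAMP → still no organism matches.
Reversing Optochin (to -) → unique match: Staphylococcus epidermidis.
Reversing Coagulase → still no organism matches.
Reversing Catalase → still no organism matches.
Reversing PYR → still no organism matches.
Reversing Bacitracin → still no organism matches.
Reversing Mannitol → still no organism matches.
Reversing DNase → still no organism matches.
Reversing novobiocin susceptibility → still no organism matches.
Reversing 6.5% NaCl → still no organism matches.

Optochin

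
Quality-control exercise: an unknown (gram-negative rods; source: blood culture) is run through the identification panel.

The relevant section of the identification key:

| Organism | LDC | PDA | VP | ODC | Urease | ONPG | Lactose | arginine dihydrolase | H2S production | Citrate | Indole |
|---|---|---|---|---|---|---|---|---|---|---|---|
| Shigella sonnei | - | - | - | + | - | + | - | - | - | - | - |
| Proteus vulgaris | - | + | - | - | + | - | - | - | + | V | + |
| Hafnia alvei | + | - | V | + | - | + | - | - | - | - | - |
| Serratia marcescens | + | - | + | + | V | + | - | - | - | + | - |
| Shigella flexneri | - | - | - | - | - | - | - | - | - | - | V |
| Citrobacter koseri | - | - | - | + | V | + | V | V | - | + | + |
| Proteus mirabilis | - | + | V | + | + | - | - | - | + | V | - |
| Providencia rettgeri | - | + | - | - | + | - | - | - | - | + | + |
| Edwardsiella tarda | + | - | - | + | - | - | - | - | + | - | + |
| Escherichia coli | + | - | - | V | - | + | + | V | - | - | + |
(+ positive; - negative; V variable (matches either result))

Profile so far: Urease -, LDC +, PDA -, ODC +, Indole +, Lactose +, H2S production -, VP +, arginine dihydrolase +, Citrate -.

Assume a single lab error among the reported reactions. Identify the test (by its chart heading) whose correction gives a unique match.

As reported, no row in the chart matches all 10 reactions.
Reversing Urease → still no organism matches.
Reversing H2S production → still no organism matches.
Reversing arginine dihydrolase → still no organism matches.
Reversing VP (to -) → unique match: Escherichia coli.
Reversing ODC → still no organism matches.
Reversing Lactose → still no organism matches.
Reversing Citrate → still no organism matches.
Reversing LDC → still no organism matches.
Reversing PDA → still no organism matches.
Reversing Indole → still no organism matches.

VP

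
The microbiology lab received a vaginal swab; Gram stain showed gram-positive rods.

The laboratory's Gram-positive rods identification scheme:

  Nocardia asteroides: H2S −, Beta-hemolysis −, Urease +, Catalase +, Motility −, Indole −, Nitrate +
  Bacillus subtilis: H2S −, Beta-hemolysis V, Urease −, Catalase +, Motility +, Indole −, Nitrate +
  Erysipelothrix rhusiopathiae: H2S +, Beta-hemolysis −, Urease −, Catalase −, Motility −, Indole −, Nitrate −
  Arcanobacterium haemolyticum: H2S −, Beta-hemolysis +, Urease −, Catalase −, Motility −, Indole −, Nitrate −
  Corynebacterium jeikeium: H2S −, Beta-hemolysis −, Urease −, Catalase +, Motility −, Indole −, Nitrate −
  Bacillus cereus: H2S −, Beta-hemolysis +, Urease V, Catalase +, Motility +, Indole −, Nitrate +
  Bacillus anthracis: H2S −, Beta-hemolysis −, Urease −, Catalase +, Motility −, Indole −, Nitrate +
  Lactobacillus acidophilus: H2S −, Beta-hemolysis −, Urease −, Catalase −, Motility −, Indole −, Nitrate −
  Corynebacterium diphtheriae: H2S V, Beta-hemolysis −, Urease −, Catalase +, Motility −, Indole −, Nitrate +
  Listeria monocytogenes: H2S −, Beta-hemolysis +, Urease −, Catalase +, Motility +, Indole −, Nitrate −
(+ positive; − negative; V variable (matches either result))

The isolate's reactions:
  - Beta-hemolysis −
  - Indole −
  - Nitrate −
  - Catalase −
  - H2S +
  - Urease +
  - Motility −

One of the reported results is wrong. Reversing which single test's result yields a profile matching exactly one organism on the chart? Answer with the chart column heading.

As reported, no row in the chart matches all 7 reactions.
Reversing Beta-hemolysis → still no organism matches.
Reversing Motility → still no organism matches.
Reversing Catalase → still no organism matches.
Reversing Indole → still no organism matches.
Reversing H2S → still no organism matches.
Reversing Nitrate → still no organism matches.
Reversing Urease (to −) → unique match: Erysipelothrix rhusiopathiae.

Urease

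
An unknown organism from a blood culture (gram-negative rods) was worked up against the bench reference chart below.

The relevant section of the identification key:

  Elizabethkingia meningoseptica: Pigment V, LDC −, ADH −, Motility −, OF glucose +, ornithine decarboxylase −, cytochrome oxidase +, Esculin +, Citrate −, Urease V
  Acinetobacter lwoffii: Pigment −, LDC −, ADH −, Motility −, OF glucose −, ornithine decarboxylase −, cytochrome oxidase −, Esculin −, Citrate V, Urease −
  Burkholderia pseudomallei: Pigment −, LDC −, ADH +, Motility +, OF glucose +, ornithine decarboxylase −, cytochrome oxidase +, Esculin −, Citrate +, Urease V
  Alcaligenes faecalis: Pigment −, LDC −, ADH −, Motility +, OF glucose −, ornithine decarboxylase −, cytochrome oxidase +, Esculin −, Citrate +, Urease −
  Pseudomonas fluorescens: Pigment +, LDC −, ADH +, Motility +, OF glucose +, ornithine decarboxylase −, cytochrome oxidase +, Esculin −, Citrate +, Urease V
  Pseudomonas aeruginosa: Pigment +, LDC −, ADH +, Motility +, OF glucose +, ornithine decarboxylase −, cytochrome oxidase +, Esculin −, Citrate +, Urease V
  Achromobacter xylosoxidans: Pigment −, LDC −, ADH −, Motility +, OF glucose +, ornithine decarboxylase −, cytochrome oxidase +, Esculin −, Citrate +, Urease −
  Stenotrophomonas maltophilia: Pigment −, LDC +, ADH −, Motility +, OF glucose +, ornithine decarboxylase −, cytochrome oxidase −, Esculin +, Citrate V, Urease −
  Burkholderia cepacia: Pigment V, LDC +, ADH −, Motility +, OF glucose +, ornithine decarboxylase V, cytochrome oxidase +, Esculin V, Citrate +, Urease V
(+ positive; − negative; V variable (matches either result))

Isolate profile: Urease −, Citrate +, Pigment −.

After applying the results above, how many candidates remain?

Citrate +: excludes Elizabethkingia meningoseptica — 8 left.
Urease −: all 8 remaining candidates are consistent.
Pigment −: excludes Pseudomonas fluorescens, Pseudomonas aeruginosa — 6 left.
Still consistent: Achromobacter xylosoxidans, Acinetobacter lwoffii, Alcaligenes faecalis, Burkholderia cepacia, Burkholderia pseudomallei, Stenotrophomonas maltophilia.

6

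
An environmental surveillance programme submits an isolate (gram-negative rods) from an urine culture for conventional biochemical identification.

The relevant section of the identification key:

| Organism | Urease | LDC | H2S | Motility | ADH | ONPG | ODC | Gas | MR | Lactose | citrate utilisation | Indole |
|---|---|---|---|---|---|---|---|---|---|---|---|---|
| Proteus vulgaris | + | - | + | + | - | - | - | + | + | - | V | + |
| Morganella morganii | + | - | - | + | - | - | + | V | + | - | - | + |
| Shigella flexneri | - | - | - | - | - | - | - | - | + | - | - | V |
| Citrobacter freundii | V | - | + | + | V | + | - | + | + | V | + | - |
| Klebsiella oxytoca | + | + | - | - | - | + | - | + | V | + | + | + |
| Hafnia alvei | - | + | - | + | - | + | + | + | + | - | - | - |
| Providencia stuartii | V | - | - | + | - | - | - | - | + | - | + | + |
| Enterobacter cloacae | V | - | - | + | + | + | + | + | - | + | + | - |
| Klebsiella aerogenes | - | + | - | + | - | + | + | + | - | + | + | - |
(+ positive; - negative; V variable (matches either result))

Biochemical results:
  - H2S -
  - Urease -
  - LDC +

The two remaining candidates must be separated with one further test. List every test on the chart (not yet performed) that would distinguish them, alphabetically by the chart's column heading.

citrate utilisation, Lactose, MR

LDC +: excludes 6 organisms — 3 left.
Urease -: excludes Klebsiella oxytoca — 2 left.
H2S -: all 2 remaining candidates are consistent.
Two candidates remain: Hafnia alvei and Klebsiella aerogenes.
  Motility: + vs + — same for both, does not separate.
  ADH: - vs - — same for both, does not separate.
  ONPG: + vs + — same for both, does not separate.
  ODC: + vs + — same for both, does not separate.
  Gas: + vs + — same for both, does not separate.
  MR: Hafnia alvei +, Klebsiella aerogenes - — discriminates.
  Lactose: Hafnia alvei -, Klebsiella aerogenes + — discriminates.
  citrate utilisation: Hafnia alvei -, Klebsiella aerogenes + — discriminates.
  Indole: - vs - — same for both, does not separate.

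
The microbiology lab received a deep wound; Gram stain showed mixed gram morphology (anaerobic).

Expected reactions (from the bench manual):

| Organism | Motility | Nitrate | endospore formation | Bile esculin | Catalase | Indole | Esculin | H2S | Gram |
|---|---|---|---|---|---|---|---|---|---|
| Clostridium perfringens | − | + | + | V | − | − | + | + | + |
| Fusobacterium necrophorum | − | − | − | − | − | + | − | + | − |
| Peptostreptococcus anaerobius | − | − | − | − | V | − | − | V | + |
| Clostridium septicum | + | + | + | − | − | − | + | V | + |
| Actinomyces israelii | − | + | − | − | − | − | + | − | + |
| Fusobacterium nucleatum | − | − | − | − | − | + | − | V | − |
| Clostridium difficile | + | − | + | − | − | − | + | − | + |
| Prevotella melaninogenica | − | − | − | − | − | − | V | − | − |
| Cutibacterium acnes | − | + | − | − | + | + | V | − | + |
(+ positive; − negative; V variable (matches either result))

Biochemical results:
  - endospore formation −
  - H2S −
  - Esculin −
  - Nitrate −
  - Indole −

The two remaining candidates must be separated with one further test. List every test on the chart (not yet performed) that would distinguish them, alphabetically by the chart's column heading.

endospore formation −: excludes Clostridium perfringens, Clostridium septicum, Clostridium difficile — 6 left.
H2S −: excludes Fusobacterium necrophorum — 5 left.
Nitrate −: excludes Actinomyces israelii, Cutibacterium acnes — 3 left.
Esculin −: all 3 remaining candidates are consistent.
Indole −: excludes Fusobacterium nucleatum — 2 left.
Two candidates remain: Peptostreptococcus anaerobius and Prevotella melaninogenica.
  Motility: − vs − — same for both, does not separate.
  Bile esculin: − vs − — same for both, does not separate.
  Catalase: V vs − — variable for at least one, does not separate.
  Gram: Peptostreptococcus anaerobius +, Prevotella melaninogenica − — discriminates.

Gram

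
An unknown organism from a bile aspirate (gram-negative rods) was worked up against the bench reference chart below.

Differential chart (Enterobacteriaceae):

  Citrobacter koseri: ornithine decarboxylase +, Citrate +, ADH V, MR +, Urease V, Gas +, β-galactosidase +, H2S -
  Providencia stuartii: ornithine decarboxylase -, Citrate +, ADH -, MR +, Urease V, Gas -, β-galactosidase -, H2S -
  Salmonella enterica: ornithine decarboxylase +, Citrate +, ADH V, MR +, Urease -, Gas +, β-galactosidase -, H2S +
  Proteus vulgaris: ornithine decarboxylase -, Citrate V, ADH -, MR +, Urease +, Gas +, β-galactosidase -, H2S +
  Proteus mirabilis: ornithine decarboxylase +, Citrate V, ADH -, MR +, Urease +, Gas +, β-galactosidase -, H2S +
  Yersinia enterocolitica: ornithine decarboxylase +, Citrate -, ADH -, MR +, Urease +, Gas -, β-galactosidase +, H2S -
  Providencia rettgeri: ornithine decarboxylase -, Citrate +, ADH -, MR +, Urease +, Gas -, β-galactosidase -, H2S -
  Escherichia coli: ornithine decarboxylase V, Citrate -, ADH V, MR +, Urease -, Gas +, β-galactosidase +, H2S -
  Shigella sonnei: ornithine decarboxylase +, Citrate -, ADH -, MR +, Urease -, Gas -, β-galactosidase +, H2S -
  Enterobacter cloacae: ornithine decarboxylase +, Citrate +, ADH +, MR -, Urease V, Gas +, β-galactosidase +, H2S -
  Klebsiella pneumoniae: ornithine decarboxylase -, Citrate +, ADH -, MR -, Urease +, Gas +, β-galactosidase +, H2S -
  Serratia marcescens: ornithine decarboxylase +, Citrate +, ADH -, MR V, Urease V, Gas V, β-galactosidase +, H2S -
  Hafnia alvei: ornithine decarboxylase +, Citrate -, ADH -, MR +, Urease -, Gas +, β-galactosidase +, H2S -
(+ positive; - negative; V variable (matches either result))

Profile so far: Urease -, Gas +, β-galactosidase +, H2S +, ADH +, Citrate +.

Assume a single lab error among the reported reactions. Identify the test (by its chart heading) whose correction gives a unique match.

As reported, no row in the chart matches all 6 reactions.
Reversing ADH → still no organism matches.
Reversing Urease → still no organism matches.
Reversing β-galactosidase (to -) → unique match: Salmonella enterica.
Reversing Gas → still no organism matches.
Reversing H2S → 2 organisms match (not unique).
Reversing Citrate → still no organism matches.

β-galactosidase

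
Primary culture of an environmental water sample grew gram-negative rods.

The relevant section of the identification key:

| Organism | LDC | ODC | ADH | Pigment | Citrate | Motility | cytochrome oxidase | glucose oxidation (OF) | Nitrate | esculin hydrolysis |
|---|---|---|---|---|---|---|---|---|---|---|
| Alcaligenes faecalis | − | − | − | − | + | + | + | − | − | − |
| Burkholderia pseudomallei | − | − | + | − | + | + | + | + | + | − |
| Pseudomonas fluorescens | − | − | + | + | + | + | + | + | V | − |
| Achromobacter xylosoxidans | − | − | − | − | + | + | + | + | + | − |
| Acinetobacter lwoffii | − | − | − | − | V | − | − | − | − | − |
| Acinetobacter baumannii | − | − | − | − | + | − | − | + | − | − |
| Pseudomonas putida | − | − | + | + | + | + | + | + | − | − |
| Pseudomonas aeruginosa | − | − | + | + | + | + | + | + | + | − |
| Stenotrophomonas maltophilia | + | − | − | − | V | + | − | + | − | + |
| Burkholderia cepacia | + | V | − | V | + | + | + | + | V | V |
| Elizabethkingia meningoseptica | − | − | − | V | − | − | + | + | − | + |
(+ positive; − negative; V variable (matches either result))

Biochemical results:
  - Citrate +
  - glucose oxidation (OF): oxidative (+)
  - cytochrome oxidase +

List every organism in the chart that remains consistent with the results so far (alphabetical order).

glucose oxidation (OF) +: excludes Alcaligenes faecalis, Acinetobacter lwoffii — 9 left.
Citrate +: excludes Elizabethkingia meningoseptica — 8 left.
cytochrome oxidase +: excludes Acinetobacter baumannii, Stenotrophomonas maltophilia — 6 left.

Achromobacter xylosoxidans, Burkholderia cepacia, Burkholderia pseudomallei, Pseudomonas aeruginosa, Pseudomonas fluorescens, Pseudomonas putida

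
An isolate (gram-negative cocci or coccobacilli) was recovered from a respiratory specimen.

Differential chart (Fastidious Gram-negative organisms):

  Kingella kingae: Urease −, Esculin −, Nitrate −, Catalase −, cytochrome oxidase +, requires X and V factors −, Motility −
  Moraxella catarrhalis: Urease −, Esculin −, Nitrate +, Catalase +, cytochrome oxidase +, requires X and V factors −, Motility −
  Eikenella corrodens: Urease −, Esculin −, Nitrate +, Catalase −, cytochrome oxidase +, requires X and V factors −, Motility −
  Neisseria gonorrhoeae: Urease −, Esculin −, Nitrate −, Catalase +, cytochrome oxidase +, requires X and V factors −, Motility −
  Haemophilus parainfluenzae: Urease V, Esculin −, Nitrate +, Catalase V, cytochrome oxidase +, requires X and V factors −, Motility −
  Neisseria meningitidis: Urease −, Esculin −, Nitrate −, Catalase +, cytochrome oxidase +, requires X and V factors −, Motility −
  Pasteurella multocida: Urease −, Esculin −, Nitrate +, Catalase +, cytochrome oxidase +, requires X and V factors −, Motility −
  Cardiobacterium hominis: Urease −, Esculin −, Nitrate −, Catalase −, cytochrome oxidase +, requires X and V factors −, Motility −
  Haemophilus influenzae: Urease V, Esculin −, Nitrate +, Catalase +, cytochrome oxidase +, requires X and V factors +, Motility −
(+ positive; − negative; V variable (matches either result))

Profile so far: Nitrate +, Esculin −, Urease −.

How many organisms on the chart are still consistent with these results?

5

Esculin −: all 9 remaining candidates are consistent.
Urease −: all 9 remaining candidates are consistent.
Nitrate +: excludes Kingella kingae, Neisseria gonorrhoeae, Neisseria meningitidis, Cardiobacterium hominis — 5 left.
Still consistent: Eikenella corrodens, Haemophilus influenzae, Haemophilus parainfluenzae, Moraxella catarrhalis, Pasteurella multocida.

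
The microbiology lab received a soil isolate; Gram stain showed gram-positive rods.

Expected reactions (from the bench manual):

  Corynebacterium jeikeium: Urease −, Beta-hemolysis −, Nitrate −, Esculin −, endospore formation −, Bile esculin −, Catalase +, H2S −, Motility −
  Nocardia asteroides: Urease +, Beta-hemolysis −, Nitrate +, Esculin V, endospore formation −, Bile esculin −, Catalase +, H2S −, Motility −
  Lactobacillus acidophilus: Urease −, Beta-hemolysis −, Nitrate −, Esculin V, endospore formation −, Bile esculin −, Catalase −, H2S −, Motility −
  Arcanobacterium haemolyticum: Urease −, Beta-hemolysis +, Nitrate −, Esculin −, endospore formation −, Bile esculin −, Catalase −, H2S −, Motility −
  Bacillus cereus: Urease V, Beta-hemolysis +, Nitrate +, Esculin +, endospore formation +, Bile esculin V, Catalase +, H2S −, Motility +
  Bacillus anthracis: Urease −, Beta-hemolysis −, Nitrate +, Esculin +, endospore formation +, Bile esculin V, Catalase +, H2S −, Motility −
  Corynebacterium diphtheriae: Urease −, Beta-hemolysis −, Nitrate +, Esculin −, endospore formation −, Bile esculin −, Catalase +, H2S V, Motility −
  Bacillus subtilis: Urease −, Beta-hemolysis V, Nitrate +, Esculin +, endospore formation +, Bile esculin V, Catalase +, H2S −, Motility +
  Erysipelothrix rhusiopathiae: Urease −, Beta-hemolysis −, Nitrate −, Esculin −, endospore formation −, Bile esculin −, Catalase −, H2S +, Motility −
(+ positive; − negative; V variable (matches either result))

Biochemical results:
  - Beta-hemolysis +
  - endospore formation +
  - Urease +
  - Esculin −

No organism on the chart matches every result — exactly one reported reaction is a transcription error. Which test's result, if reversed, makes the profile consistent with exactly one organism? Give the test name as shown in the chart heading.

Esculin

As reported, no row in the chart matches all 4 reactions.
Reversing endospore formation → still no organism matches.
Reversing Urease → still no organism matches.
Reversing Esculin (to +) → unique match: Bacillus cereus.
Reversing Beta-hemolysis → still no organism matches.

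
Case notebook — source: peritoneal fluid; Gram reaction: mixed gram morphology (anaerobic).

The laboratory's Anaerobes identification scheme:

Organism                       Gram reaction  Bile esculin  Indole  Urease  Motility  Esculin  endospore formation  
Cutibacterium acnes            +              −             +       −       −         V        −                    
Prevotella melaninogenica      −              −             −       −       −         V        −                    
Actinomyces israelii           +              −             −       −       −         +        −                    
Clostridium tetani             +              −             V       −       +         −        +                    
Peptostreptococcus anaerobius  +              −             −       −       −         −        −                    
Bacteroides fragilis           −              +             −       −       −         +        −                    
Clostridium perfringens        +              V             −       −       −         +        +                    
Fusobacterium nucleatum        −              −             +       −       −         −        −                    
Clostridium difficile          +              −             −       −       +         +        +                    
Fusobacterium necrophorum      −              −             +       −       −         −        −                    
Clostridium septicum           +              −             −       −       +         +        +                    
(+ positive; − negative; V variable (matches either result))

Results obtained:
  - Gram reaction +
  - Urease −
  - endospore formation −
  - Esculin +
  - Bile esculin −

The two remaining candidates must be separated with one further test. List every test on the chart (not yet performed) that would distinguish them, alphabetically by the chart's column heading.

Indole

Esculin +: excludes Clostridium tetani, Peptostreptococcus anaerobius, Fusobacterium nucleatum, Fusobacterium necrophorum — 7 left.
endospore formation −: excludes Clostridium perfringens, Clostridium difficile, Clostridium septicum — 4 left.
Bile esculin −: excludes Bacteroides fragilis — 3 left.
Urease −: all 3 remaining candidates are consistent.
Gram reaction +: excludes Prevotella melaninogenica — 2 left.
Two candidates remain: Actinomyces israelii and Cutibacterium acnes.
  Indole: Actinomyces israelii −, Cutibacterium acnes + — discriminates.
  Motility: − vs − — same for both, does not separate.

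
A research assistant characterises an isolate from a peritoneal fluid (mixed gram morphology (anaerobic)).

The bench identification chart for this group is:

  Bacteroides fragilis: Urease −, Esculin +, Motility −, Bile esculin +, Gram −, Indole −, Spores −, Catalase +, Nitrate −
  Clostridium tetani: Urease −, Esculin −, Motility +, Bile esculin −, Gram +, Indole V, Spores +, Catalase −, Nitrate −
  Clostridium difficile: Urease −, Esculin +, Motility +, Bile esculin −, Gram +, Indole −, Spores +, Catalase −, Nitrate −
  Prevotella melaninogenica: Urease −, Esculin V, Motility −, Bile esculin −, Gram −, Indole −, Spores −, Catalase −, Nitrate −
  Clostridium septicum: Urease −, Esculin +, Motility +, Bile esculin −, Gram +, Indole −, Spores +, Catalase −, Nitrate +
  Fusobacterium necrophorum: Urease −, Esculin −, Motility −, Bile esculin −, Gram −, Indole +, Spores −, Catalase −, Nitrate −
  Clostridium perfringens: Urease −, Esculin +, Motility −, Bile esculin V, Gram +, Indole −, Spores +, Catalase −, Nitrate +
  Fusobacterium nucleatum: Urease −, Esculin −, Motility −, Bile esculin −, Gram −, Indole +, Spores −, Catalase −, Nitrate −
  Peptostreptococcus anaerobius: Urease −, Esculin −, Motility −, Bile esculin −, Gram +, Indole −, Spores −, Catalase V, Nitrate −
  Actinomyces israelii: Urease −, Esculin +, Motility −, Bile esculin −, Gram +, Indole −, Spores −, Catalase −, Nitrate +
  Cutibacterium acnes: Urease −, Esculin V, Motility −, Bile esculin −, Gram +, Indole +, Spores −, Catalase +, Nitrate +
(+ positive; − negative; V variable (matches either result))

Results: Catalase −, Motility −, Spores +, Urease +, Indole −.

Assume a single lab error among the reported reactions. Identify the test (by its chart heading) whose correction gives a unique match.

Urease

As reported, no row in the chart matches all 5 reactions.
Reversing Catalase → still no organism matches.
Reversing Motility → still no organism matches.
Reversing Urease (to −) → unique match: Clostridium perfringens.
Reversing Spores → still no organism matches.
Reversing Indole → still no organism matches.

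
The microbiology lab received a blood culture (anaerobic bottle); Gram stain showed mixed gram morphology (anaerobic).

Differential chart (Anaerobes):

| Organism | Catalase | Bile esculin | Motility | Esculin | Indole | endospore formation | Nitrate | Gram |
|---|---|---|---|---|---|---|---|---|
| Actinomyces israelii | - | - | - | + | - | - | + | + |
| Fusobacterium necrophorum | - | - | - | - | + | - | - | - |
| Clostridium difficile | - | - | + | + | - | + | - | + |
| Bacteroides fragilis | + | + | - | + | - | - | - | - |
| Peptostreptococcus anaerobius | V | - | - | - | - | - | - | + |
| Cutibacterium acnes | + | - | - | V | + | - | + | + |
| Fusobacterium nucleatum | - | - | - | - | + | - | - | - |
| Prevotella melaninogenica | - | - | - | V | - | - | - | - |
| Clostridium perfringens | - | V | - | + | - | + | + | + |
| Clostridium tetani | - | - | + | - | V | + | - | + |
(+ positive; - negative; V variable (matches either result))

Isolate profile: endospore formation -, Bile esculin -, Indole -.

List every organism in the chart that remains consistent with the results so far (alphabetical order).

Bile esculin -: excludes Bacteroides fragilis — 9 left.
Indole -: excludes Fusobacterium necrophorum, Cutibacterium acnes, Fusobacterium nucleatum — 6 left.
endospore formation -: excludes Clostridium difficile, Clostridium perfringens, Clostridium tetani — 3 left.

Actinomyces israelii, Peptostreptococcus anaerobius, Prevotella melaninogenica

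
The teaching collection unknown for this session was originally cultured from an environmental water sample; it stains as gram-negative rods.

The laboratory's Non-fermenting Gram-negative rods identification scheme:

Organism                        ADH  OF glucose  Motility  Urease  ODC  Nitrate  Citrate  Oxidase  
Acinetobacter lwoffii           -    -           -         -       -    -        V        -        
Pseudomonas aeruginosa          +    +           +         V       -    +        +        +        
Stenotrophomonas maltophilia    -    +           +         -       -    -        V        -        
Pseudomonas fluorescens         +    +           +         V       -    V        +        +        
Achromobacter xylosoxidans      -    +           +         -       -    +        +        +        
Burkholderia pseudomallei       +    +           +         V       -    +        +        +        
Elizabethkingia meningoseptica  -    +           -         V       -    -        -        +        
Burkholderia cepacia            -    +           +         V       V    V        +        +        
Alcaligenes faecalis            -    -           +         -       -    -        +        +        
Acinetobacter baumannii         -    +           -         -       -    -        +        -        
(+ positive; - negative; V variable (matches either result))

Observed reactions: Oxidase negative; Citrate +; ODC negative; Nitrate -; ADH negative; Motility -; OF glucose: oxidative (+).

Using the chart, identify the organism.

Acinetobacter baumannii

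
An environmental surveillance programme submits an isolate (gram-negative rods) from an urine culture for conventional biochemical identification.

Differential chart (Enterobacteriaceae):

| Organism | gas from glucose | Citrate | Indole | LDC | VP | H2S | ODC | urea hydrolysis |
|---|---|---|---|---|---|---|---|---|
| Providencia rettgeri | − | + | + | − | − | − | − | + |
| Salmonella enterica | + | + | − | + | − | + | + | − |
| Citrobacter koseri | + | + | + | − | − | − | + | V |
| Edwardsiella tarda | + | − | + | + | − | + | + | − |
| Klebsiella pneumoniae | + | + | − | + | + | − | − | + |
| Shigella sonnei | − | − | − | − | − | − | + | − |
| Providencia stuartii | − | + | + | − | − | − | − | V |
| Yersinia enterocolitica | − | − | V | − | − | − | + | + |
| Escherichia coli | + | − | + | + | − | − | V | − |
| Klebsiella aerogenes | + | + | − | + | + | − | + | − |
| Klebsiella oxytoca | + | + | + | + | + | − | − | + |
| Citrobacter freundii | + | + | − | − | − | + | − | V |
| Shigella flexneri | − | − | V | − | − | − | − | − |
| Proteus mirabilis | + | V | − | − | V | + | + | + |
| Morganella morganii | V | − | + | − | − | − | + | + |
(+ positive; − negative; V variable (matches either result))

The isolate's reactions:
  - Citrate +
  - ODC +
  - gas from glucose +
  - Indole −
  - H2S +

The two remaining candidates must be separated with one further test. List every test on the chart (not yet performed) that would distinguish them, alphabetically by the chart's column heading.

LDC, urea hydrolysis

gas from glucose +: excludes 5 organisms — 10 left.
Citrate +: excludes Edwardsiella tarda, Escherichia coli, Morganella morganii — 7 left.
H2S +: excludes Citrobacter koseri, Klebsiella pneumoniae, Klebsiella aerogenes, Klebsiella oxytoca — 3 left.
Indole −: all 3 remaining candidates are consistent.
ODC +: excludes Citrobacter freundii — 2 left.
Two candidates remain: Proteus mirabilis and Salmonella enterica.
  LDC: Proteus mirabilis −, Salmonella enterica + — discriminates.
  VP: V vs − — variable for at least one, does not separate.
  urea hydrolysis: Proteus mirabilis +, Salmonella enterica − — discriminates.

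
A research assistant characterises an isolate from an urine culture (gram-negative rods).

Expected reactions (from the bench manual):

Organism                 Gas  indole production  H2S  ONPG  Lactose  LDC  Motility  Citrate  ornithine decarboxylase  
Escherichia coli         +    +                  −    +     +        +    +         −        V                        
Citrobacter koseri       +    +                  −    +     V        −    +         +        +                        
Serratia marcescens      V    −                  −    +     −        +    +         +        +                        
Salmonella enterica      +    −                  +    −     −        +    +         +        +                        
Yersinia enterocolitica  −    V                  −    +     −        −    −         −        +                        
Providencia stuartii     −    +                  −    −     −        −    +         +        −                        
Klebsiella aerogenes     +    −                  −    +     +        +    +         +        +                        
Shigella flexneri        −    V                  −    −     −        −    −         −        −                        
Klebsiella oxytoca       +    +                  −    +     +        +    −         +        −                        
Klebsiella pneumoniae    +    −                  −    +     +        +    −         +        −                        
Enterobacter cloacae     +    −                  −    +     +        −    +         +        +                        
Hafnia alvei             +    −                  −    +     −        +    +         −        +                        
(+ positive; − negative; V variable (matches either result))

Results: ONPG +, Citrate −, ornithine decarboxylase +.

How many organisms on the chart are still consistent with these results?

3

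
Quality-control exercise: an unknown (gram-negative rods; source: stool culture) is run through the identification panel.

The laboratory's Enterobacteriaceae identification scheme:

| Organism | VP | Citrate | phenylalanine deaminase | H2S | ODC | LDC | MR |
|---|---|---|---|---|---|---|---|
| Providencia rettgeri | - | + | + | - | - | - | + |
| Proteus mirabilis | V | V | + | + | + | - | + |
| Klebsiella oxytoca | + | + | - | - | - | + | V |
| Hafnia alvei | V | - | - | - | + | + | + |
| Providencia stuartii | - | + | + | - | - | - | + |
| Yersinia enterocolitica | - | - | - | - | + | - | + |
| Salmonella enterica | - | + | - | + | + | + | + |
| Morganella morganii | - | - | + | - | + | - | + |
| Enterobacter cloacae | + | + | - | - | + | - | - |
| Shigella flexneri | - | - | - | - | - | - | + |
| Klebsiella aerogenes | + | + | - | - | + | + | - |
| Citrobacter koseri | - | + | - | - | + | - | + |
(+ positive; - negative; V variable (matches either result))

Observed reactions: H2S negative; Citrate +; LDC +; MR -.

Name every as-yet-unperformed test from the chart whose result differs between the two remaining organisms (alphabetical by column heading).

ODC

H2S -: excludes Proteus mirabilis, Salmonella enterica — 10 left.
Citrate +: excludes Hafnia alvei, Yersinia enterocolitica, Morganella morganii, Shigella flexneri — 6 left.
MR -: excludes Providencia rettgeri, Providencia stuartii, Citrobacter koseri — 3 left.
LDC +: excludes Enterobacter cloacae — 2 left.
Two candidates remain: Klebsiella aerogenes and Klebsiella oxytoca.
  VP: + vs + — same for both, does not separate.
  phenylalanine deaminase: - vs - — same for both, does not separate.
  ODC: Klebsiella aerogenes +, Klebsiella oxytoca - — discriminates.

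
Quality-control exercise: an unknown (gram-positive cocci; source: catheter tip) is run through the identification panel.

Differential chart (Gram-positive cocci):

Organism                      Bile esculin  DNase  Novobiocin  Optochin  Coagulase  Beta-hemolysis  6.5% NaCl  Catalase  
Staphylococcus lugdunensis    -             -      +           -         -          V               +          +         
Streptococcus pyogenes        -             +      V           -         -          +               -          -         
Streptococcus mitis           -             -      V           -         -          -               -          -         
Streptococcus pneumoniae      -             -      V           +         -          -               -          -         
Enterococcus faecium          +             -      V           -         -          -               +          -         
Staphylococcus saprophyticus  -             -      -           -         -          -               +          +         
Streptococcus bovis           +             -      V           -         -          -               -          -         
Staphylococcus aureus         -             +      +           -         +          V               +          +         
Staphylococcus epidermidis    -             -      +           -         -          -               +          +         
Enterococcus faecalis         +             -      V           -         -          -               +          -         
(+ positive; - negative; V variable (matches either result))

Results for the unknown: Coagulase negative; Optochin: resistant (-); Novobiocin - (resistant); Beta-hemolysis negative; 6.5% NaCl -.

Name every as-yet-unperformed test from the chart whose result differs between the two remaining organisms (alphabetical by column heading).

Bile esculin

Novobiocin -: excludes Staphylococcus lugdunensis, Staphylococcus aureus, Staphylococcus epidermidis — 7 left.
Coagulase -: all 7 remaining candidates are consistent.
6.5% NaCl -: excludes Enterococcus faecium, Staphylococcus saprophyticus, Enterococcus faecalis — 4 left.
Beta-hemolysis -: excludes Streptococcus pyogenes — 3 left.
Optochin -: excludes Streptococcus pneumoniae — 2 left.
Two candidates remain: Streptococcus bovis and Streptococcus mitis.
  Bile esculin: Streptococcus bovis +, Streptococcus mitis - — discriminates.
  DNase: - vs - — same for both, does not separate.
  Catalase: - vs - — same for both, does not separate.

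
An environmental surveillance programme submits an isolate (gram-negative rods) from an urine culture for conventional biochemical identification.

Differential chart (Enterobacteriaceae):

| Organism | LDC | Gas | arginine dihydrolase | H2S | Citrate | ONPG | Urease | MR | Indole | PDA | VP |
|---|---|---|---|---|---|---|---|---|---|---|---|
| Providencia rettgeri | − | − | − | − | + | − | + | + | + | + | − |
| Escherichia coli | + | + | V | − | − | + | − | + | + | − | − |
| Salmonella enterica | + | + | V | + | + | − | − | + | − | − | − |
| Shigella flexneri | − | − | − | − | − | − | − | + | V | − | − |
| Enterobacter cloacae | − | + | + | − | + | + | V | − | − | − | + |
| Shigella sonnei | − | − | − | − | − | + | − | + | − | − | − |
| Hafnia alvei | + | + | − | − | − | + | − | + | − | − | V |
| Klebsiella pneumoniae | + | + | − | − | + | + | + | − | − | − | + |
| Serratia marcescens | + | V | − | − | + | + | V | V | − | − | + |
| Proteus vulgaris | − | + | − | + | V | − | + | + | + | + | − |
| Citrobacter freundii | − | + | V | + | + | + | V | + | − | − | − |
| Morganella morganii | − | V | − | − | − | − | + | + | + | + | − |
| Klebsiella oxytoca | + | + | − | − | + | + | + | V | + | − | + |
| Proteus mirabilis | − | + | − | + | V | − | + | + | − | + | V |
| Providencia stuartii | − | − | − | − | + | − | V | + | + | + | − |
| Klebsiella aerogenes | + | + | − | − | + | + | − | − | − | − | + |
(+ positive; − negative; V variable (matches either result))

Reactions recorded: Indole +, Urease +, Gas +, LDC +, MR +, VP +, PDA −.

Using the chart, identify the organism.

VP +: excludes 9 organisms — 7 left.
Indole +: excludes 6 organisms — 1 left.
PDA −: the one remaining candidate is consistent.
LDC +: the one remaining candidate is consistent.
Urease +: the one remaining candidate is consistent.
MR +: the one remaining candidate is consistent.
Gas +: the one remaining candidate is consistent.

Klebsiella oxytoca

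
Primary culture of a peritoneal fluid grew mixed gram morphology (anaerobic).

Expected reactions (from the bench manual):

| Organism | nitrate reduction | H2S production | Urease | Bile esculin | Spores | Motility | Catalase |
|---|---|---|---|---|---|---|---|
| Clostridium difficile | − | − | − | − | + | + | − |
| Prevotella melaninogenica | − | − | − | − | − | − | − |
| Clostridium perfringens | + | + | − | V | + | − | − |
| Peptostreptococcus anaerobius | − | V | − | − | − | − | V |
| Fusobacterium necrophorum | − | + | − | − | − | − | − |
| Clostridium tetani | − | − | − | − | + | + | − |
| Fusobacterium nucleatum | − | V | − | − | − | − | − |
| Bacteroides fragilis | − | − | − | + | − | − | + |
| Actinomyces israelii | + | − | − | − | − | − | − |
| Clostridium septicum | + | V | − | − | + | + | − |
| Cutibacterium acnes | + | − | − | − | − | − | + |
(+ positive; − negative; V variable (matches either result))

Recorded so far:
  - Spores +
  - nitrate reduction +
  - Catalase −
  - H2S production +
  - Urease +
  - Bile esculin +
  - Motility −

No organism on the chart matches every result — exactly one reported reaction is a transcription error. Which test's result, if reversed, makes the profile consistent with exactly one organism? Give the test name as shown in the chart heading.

As reported, no row in the chart matches all 7 reactions.
Reversing Bile esculin → still no organism matches.
Reversing H2S production → still no organism matches.
Reversing Spores → still no organism matches.
Reversing Motility → still no organism matches.
Reversing nitrate reduction → still no organism matches.
Reversing Catalase → still no organism matches.
Reversing Urease (to −) → unique match: Clostridium perfringens.

Urease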